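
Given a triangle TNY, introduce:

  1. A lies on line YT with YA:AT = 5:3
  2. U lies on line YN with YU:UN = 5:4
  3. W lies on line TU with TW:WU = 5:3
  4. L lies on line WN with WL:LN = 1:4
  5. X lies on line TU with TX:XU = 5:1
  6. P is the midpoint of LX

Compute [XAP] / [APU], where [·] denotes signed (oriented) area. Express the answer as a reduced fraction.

Work in coordinates with T = (0, 0), N = (1, 0), Y = (0, 1).
1. A lies on line YT with YA:AT = 5:3 ⇒ A = (0, 3/8)
2. U lies on line YN with YU:UN = 5:4 ⇒ U = (5/9, 4/9)
3. W lies on line TU with TW:WU = 5:3 ⇒ W = (25/72, 5/18)
4. L lies on line WN with WL:LN = 1:4 ⇒ L = (43/90, 2/9)
5. X lies on line TU with TX:XU = 5:1 ⇒ X = (25/54, 10/27)
6. P is the midpoint of LX ⇒ P = (127/270, 8/27)
2·[XAP] = 37/1080, 2·[APU] = 11/144
[XAP]:[APU] = 37/1080:11/144 = 74/165

[XAP]:[APU] = 74/165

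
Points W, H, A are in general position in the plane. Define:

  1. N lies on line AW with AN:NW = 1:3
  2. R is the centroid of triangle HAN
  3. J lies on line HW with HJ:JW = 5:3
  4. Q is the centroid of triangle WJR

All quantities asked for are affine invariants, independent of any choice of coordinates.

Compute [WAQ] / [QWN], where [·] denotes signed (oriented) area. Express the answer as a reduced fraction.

[WAQ]:[QWN] = 4/3

Assign W = (0, 0), H = (1, 0), A = (0, 1) — the answer is frame-independent, so this choice is without loss of generality.
1. N lies on line AW with AN:NW = 1:3 ⇒ N = (0, 3/4)
2. R is the centroid of triangle HAN ⇒ R = (1/3, 7/12)
3. J lies on line HW with HJ:JW = 5:3 ⇒ J = (3/8, 0)
4. Q is the centroid of triangle WJR ⇒ Q = (17/72, 7/36)
2·[WAQ] = -17/72, 2·[QWN] = -17/96
[WAQ]:[QWN] = -17/72:-17/96 = 4/3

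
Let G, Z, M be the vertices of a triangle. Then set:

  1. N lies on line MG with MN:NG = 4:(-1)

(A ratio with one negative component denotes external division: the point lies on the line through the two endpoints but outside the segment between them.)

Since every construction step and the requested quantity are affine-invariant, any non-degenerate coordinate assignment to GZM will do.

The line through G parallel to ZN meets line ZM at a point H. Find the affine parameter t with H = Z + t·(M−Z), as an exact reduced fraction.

Choose coordinates G = (0, 0), Z = (1, 0), M = (0, 1).
1. N lies on line MG with MN:NG = 4:(-1) ⇒ N = (0, -1/3)
through G parallel to ZN: direction (-1, -1/3); meets ZM at H = (3/4, 1/4)
H = Z + t·(M−Z) with t = 1/4

t = 1/4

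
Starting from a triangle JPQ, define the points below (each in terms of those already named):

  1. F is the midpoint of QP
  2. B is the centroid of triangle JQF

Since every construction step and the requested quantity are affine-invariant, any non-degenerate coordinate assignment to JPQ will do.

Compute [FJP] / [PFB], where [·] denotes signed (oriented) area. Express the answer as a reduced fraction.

Work in coordinates with J = (0, 0), P = (1, 0), Q = (0, 1).
1. F is the midpoint of QP ⇒ F = (1/2, 1/2)
2. B is the centroid of triangle JQF ⇒ B = (1/6, 1/2)
2·[FJP] = 1/2, 2·[PFB] = 1/6
[FJP]:[PFB] = 1/2:1/6 = 3

[FJP]:[PFB] = 3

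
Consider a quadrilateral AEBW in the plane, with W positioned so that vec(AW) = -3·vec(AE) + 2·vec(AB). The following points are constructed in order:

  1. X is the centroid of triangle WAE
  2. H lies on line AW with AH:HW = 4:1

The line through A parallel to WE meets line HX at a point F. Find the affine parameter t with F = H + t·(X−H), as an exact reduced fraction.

t = 6

Set A = (0, 0), E = (1, 0), B = (0, 1), W = (-3, 2); any affine frame gives the same invariant.
1. X is the centroid of triangle WAE ⇒ X = (-2/3, 2/3)
2. H lies on line AW with AH:HW = 4:1 ⇒ H = (-12/5, 8/5)
through A parallel to WE: direction (4, -2); meets HX at F = (8, -4)
F = H + t·(X−H) with t = 6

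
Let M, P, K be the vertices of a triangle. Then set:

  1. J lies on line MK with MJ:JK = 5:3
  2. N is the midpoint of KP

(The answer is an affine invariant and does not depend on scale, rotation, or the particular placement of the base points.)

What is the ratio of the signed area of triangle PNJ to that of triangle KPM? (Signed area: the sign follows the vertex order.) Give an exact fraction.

[PNJ]:[KPM] = -3/16

Set M = (0, 0), P = (1, 0), K = (0, 1); any affine frame gives the same invariant.
1. J lies on line MK with MJ:JK = 5:3 ⇒ J = (0, 5/8)
2. N is the midpoint of KP ⇒ N = (1/2, 1/2)
2·[PNJ] = 3/16, 2·[KPM] = -1
[PNJ]:[KPM] = 3/16:-1 = -3/16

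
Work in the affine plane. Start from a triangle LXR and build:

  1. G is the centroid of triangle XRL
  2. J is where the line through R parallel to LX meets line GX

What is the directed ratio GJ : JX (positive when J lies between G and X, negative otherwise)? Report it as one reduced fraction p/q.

Set L = (0, 0), X = (1, 0), R = (0, 1); any affine frame gives the same invariant.
1. G is the centroid of triangle XRL ⇒ G = (1/3, 1/3)
2. J is where the line through R parallel to LX meets line GX ⇒ J = (-1, 1)
J = G + t·(X−G) with t = -2, so GJ:JX = t:(1−t) = -2:3

GJ:JX = -2/3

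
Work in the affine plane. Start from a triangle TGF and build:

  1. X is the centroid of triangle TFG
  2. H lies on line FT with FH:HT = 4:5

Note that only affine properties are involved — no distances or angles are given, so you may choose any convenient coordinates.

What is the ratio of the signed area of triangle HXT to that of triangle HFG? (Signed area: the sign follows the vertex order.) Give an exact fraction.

Choose coordinates T = (0, 0), G = (1, 0), F = (0, 1).
1. X is the centroid of triangle TFG ⇒ X = (1/3, 1/3)
2. H lies on line FT with FH:HT = 4:5 ⇒ H = (0, 5/9)
2·[HXT] = -5/27, 2·[HFG] = -4/9
[HXT]:[HFG] = -5/27:-4/9 = 5/12

[HXT]:[HFG] = 5/12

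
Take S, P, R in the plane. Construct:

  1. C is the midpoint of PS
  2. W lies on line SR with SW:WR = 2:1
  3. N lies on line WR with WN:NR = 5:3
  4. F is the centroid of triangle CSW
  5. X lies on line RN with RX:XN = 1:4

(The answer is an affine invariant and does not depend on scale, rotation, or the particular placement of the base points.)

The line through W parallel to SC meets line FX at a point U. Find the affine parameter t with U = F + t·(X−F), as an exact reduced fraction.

t = 160/271

Assign S = (0, 0), P = (1, 0), R = (0, 1) — the answer is frame-independent, so this choice is without loss of generality.
1. C is the midpoint of PS ⇒ C = (1/2, 0)
2. W lies on line SR with SW:WR = 2:1 ⇒ W = (0, 2/3)
3. N lies on line WR with WN:NR = 5:3 ⇒ N = (0, 7/8)
4. F is the centroid of triangle CSW ⇒ F = (1/6, 2/9)
5. X lies on line RN with RX:XN = 1:4 ⇒ X = (0, 39/40)
through W parallel to SC: direction (1/2, 0); meets FX at U = (37/542, 2/3)
U = F + t·(X−F) with t = 160/271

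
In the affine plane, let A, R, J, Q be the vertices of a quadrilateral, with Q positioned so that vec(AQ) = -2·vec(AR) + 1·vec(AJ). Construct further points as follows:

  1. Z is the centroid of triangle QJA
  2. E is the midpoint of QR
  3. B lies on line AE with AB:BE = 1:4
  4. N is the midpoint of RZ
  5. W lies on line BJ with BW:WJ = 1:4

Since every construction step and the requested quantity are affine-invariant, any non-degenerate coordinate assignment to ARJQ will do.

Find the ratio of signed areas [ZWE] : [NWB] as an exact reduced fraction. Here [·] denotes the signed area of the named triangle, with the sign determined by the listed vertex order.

[ZWE]:[NWB] = -10/13

Set A = (0, 0), R = (1, 0), J = (0, 1), Q = (-2, 1); any affine frame gives the same invariant.
1. Z is the centroid of triangle QJA ⇒ Z = (-2/3, 2/3)
2. E is the midpoint of QR ⇒ E = (-1/2, 1/2)
3. B lies on line AE with AB:BE = 1:4 ⇒ B = (-1/10, 1/10)
4. N is the midpoint of RZ ⇒ N = (1/6, 1/3)
5. W lies on line BJ with BW:WJ = 1:4 ⇒ W = (-2/25, 7/25)
2·[ZWE] = -1/30, 2·[NWB] = 13/300
[ZWE]:[NWB] = -1/30:13/300 = -10/13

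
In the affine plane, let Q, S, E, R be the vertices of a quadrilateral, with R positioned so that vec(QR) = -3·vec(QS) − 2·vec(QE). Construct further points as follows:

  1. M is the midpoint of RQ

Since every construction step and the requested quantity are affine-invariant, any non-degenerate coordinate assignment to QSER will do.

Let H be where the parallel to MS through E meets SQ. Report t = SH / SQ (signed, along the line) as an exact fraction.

Set Q = (0, 0), S = (1, 0), E = (0, 1), R = (-3, -2); any affine frame gives the same invariant.
1. M is the midpoint of RQ ⇒ M = (-3/2, -1)
through E parallel to MS: direction (5/2, 1); meets SQ at H = (-5/2, 0)
H = S + t·(Q−S) with t = 7/2

t = 7/2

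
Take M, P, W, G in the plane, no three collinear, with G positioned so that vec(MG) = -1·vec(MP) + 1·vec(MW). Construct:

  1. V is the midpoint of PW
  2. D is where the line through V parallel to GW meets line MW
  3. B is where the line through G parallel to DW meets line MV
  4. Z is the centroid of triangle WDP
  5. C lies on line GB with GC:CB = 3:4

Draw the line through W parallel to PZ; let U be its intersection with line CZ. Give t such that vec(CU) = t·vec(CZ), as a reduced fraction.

Set M = (0, 0), P = (1, 0), W = (0, 1), G = (-1, 1); any affine frame gives the same invariant.
1. V is the midpoint of PW ⇒ V = (1/2, 1/2)
2. D is where the line through V parallel to GW meets line MW ⇒ D = (0, 1/2)
3. B is where the line through G parallel to DW meets line MV ⇒ B = (-1, -1)
4. Z is the centroid of triangle WDP ⇒ Z = (1/3, 1/2)
5. C lies on line GB with GC:CB = 3:4 ⇒ C = (-1, 1/7)
through W parallel to PZ: direction (-2/3, 1/2); meets CZ at U = (11/19, 43/76)
U = C + t·(Z−C) with t = 45/38

t = 45/38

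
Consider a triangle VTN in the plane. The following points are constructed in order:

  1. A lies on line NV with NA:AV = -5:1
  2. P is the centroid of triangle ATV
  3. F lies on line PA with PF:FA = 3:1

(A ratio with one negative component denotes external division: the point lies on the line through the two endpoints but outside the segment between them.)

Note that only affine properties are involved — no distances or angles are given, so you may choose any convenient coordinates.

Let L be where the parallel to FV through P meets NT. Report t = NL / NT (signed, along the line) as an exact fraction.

t = -1/6

Set V = (0, 0), T = (1, 0), N = (0, 1); any affine frame gives the same invariant.
1. A lies on line NV with NA:AV = -5:1 ⇒ A = (0, -1/4)
2. P is the centroid of triangle ATV ⇒ P = (1/3, -1/12)
3. F lies on line PA with PF:FA = 3:1 ⇒ F = (1/12, -5/24)
through P parallel to FV: direction (-1/12, 5/24); meets NT at L = (-1/6, 7/6)
L = N + t·(T−N) with t = -1/6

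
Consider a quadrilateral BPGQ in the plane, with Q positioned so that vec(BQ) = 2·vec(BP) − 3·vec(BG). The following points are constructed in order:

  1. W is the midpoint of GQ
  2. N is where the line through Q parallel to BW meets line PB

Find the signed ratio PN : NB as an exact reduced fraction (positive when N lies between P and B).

PN:NB = -2

Set B = (0, 0), P = (1, 0), G = (0, 1), Q = (2, -3); any affine frame gives the same invariant.
1. W is the midpoint of GQ ⇒ W = (1, -1)
2. N is where the line through Q parallel to BW meets line PB ⇒ N = (-1, 0)
N = P + t·(B−P) with t = 2, so PN:NB = t:(1−t) = 2:-1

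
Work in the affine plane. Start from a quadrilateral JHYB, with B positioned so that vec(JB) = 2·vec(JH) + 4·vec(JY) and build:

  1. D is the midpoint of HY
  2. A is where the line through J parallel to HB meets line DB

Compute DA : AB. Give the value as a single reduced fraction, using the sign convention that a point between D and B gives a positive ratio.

DA:AB = -3/8

Choose coordinates J = (0, 0), H = (1, 0), Y = (0, 1), B = (2, 4).
1. D is the midpoint of HY ⇒ D = (1/2, 1/2)
2. A is where the line through J parallel to HB meets line DB ⇒ A = (-2/5, -8/5)
A = D + t·(B−D) with t = -3/5, so DA:AB = t:(1−t) = -3/5:8/5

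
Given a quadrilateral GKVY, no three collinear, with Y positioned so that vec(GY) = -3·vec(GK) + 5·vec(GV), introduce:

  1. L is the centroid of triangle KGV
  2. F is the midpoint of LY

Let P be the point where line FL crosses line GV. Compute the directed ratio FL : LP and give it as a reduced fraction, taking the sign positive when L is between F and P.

FL:LP = -5

Choose coordinates G = (0, 0), K = (1, 0), V = (0, 1), Y = (-3, 5).
1. L is the centroid of triangle KGV ⇒ L = (1/3, 1/3)
2. F is the midpoint of LY ⇒ F = (-4/3, 8/3)
line FL meets GV at P = (0, 4/5)
L = F + t·(P−F) with t = 5/4, so FL:LP = 5/4:-1/4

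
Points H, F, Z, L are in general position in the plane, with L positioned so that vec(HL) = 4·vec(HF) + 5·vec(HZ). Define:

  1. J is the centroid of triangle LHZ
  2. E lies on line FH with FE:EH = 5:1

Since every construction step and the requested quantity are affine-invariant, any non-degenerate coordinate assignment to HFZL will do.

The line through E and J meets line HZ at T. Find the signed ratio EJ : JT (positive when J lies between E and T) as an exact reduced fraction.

EJ:JT = -7/8

Set H = (0, 0), F = (1, 0), Z = (0, 1), L = (4, 5); any affine frame gives the same invariant.
1. J is the centroid of triangle LHZ ⇒ J = (4/3, 2)
2. E lies on line FH with FE:EH = 5:1 ⇒ E = (1/6, 0)
line EJ meets HZ at T = (0, -2/7)
J = E + t·(T−E) with t = -7, so EJ:JT = -7:8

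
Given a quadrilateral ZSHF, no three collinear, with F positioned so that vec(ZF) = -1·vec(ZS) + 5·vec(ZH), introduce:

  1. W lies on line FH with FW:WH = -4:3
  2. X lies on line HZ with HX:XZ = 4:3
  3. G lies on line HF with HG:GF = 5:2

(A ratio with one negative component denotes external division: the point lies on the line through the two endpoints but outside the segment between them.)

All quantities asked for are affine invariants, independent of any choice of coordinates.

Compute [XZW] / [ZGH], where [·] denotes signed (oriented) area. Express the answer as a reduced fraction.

[XZW]:[ZGH] = -9/5

Choose coordinates Z = (0, 0), S = (1, 0), H = (0, 1), F = (-1, 5).
1. W lies on line FH with FW:WH = -4:3 ⇒ W = (3, -11)
2. X lies on line HZ with HX:XZ = 4:3 ⇒ X = (0, 3/7)
3. G lies on line HF with HG:GF = 5:2 ⇒ G = (-5/7, 27/7)
2·[XZW] = 9/7, 2·[ZGH] = -5/7
[XZW]:[ZGH] = 9/7:-5/7 = -9/5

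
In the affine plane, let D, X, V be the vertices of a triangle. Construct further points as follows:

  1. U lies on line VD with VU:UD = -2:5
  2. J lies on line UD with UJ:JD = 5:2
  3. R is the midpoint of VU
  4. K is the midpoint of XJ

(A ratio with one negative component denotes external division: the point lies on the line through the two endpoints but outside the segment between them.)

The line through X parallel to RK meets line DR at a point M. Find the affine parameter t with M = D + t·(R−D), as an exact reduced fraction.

Set D = (0, 0), X = (1, 0), V = (0, 1); any affine frame gives the same invariant.
1. U lies on line VD with VU:UD = -2:5 ⇒ U = (0, 5/3)
2. J lies on line UD with UJ:JD = 5:2 ⇒ J = (0, 10/21)
3. R is the midpoint of VU ⇒ R = (0, 4/3)
4. K is the midpoint of XJ ⇒ K = (1/2, 5/21)
through X parallel to RK: direction (1/2, -23/21); meets DR at M = (0, 46/21)
M = D + t·(R−D) with t = 23/14

t = 23/14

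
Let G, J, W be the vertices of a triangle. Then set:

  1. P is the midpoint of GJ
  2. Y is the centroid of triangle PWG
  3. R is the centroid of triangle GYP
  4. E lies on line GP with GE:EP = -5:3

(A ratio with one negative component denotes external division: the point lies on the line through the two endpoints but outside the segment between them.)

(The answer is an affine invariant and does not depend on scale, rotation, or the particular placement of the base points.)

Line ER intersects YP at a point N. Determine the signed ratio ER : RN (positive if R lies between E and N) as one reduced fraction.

Set G = (0, 0), J = (1, 0), W = (0, 1); any affine frame gives the same invariant.
1. P is the midpoint of GJ ⇒ P = (1/2, 0)
2. Y is the centroid of triangle PWG ⇒ Y = (1/6, 1/3)
3. R is the centroid of triangle GYP ⇒ R = (2/9, 1/9)
4. E lies on line GP with GE:EP = -5:3 ⇒ E = (5/4, 0)
line ER meets YP at N = (9/22, 1/11)
R = E + t·(N−E) with t = 11/9, so ER:RN = 11/9:-2/9

ER:RN = -11/2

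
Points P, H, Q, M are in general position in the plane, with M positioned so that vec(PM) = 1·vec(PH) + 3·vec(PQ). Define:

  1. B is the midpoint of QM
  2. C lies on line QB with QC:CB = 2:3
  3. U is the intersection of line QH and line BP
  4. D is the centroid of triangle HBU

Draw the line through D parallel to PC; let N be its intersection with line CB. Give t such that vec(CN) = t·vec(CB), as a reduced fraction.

t = 91/45

Assign P = (0, 0), H = (1, 0), Q = (0, 1), M = (1, 3) — the answer is frame-independent, so this choice is without loss of generality.
1. B is the midpoint of QM ⇒ B = (1/2, 2)
2. C lies on line QB with QC:CB = 2:3 ⇒ C = (1/5, 7/5)
3. U is the intersection of line QH and line BP ⇒ U = (1/5, 4/5)
4. D is the centroid of triangle HBU ⇒ D = (17/30, 14/15)
through D parallel to PC: direction (1/5, 7/5); meets CB at N = (121/150, 196/75)
N = C + t·(B−C) with t = 91/45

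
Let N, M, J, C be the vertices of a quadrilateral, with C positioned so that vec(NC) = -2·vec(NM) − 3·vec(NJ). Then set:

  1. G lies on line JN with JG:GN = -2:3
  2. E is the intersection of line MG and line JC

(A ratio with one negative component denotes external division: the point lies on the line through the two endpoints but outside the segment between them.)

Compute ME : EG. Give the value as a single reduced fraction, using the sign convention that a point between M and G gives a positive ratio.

ME:EG = 3/2

Work in coordinates with N = (0, 0), M = (1, 0), J = (0, 1), C = (-2, -3).
1. G lies on line JN with JG:GN = -2:3 ⇒ G = (0, 3)
2. E is the intersection of line MG and line JC ⇒ E = (2/5, 9/5)
E = M + t·(G−M) with t = 3/5, so ME:EG = t:(1−t) = 3/5:2/5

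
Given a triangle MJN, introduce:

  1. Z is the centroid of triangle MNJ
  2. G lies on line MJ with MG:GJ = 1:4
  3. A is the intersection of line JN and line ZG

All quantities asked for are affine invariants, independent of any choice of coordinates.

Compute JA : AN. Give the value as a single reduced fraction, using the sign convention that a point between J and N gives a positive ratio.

Set M = (0, 0), J = (1, 0), N = (0, 1); any affine frame gives the same invariant.
1. Z is the centroid of triangle MNJ ⇒ Z = (1/3, 1/3)
2. G lies on line MJ with MG:GJ = 1:4 ⇒ G = (1/5, 0)
3. A is the intersection of line JN and line ZG ⇒ A = (3/7, 4/7)
A = J + t·(N−J) with t = 4/7, so JA:AN = t:(1−t) = 4/7:3/7

JA:AN = 4/3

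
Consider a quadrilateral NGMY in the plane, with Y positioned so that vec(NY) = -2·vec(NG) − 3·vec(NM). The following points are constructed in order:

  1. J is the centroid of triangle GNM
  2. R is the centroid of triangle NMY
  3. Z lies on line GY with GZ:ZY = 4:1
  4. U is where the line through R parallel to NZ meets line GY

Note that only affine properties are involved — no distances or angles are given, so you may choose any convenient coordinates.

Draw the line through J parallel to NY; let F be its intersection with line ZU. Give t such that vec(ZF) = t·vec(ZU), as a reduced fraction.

Work in coordinates with N = (0, 0), G = (1, 0), M = (0, 1), Y = (-2, -3).
1. J is the centroid of triangle GNM ⇒ J = (1/3, 1/3)
2. R is the centroid of triangle NMY ⇒ R = (-2/3, -2/3)
3. Z lies on line GY with GZ:ZY = 4:1 ⇒ Z = (-7/5, -12/5)
4. U is where the line through R parallel to NZ meets line GY ⇒ U = (-31/15, -46/15)
through J parallel to NY: direction (-2, -3); meets ZU at F = (-5/3, -8/3)
F = Z + t·(U−Z) with t = 2/5

t = 2/5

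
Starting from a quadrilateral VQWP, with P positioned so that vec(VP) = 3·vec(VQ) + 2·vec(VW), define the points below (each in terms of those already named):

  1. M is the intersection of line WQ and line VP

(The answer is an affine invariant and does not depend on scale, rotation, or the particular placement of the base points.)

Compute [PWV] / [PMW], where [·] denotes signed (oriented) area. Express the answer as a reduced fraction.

[PWV]:[PMW] = -5/4

Set V = (0, 0), Q = (1, 0), W = (0, 1), P = (3, 2); any affine frame gives the same invariant.
1. M is the intersection of line WQ and line VP ⇒ M = (3/5, 2/5)
2·[PWV] = 3, 2·[PMW] = -12/5
[PWV]:[PMW] = 3:-12/5 = -5/4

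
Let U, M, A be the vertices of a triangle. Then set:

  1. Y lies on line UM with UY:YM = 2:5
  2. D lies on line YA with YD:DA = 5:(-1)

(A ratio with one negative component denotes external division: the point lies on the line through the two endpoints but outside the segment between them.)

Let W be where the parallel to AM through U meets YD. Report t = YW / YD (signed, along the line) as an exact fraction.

t = -8/25

Work in coordinates with U = (0, 0), M = (1, 0), A = (0, 1).
1. Y lies on line UM with UY:YM = 2:5 ⇒ Y = (2/7, 0)
2. D lies on line YA with YD:DA = 5:(-1) ⇒ D = (-1/14, 5/4)
through U parallel to AM: direction (1, -1); meets YD at W = (2/5, -2/5)
W = Y + t·(D−Y) with t = -8/25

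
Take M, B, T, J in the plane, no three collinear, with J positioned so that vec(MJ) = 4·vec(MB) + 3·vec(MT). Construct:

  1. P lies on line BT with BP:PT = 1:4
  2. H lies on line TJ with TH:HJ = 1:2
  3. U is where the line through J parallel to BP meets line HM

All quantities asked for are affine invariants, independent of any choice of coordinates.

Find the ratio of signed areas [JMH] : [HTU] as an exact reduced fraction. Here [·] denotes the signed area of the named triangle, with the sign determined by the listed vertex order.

Work in coordinates with M = (0, 0), B = (1, 0), T = (0, 1), J = (4, 3).
1. P lies on line BT with BP:PT = 1:4 ⇒ P = (4/5, 1/5)
2. H lies on line TJ with TH:HJ = 1:2 ⇒ H = (4/3, 5/3)
3. U is where the line through J parallel to BP meets line HM ⇒ U = (28/9, 35/9)
2·[JMH] = -8/3, 2·[HTU] = -16/9
[JMH]:[HTU] = -8/3:-16/9 = 3/2

[JMH]:[HTU] = 3/2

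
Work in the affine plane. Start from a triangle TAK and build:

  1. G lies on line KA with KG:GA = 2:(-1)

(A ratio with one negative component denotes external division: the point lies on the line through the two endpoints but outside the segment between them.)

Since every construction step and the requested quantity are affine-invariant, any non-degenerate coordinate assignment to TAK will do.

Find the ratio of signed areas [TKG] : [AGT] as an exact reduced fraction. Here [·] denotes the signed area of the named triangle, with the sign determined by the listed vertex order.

Assign T = (0, 0), A = (1, 0), K = (0, 1) — the answer is frame-independent, so this choice is without loss of generality.
1. G lies on line KA with KG:GA = 2:(-1) ⇒ G = (2, -1)
2·[TKG] = -2, 2·[AGT] = -1
[TKG]:[AGT] = -2:-1 = 2

[TKG]:[AGT] = 2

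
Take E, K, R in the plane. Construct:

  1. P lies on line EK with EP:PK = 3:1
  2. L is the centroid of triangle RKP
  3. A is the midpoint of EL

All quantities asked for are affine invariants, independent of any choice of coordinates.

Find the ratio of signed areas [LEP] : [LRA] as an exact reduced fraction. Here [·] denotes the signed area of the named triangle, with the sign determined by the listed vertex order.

[LEP]:[LRA] = 6/7

Set E = (0, 0), K = (1, 0), R = (0, 1); any affine frame gives the same invariant.
1. P lies on line EK with EP:PK = 3:1 ⇒ P = (3/4, 0)
2. L is the centroid of triangle RKP ⇒ L = (7/12, 1/3)
3. A is the midpoint of EL ⇒ A = (7/24, 1/6)
2·[LEP] = 1/4, 2·[LRA] = 7/24
[LEP]:[LRA] = 1/4:7/24 = 6/7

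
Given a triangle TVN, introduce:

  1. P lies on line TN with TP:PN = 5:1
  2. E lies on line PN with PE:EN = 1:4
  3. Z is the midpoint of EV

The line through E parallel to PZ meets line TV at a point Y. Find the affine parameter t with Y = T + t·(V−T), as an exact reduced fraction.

Choose coordinates T = (0, 0), V = (1, 0), N = (0, 1).
1. P lies on line TN with TP:PN = 5:1 ⇒ P = (0, 5/6)
2. E lies on line PN with PE:EN = 1:4 ⇒ E = (0, 13/15)
3. Z is the midpoint of EV ⇒ Z = (1/2, 13/30)
through E parallel to PZ: direction (1/2, -2/5); meets TV at Y = (13/12, 0)
Y = T + t·(V−T) with t = 13/12

t = 13/12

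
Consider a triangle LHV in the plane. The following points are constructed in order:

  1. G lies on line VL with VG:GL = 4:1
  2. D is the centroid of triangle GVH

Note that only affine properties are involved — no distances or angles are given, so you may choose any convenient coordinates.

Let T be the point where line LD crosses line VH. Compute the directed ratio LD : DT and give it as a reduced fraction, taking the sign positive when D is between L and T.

LD:DT = 11/4

Work in coordinates with L = (0, 0), H = (1, 0), V = (0, 1).
1. G lies on line VL with VG:GL = 4:1 ⇒ G = (0, 1/5)
2. D is the centroid of triangle GVH ⇒ D = (1/3, 2/5)
line LD meets VH at T = (5/11, 6/11)
D = L + t·(T−L) with t = 11/15, so LD:DT = 11/15:4/15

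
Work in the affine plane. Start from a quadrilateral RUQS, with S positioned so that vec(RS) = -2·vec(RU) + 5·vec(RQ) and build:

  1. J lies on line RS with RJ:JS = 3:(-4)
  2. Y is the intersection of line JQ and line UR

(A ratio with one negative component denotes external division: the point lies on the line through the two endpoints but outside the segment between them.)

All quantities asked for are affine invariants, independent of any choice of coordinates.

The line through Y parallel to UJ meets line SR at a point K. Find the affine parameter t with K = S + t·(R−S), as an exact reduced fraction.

t = 17/8

Set R = (0, 0), U = (1, 0), Q = (0, 1), S = (-2, 5); any affine frame gives the same invariant.
1. J lies on line RS with RJ:JS = 3:(-4) ⇒ J = (6, -15)
2. Y is the intersection of line JQ and line UR ⇒ Y = (3/8, 0)
through Y parallel to UJ: direction (5, -15); meets SR at K = (9/4, -45/8)
K = S + t·(R−S) with t = 17/8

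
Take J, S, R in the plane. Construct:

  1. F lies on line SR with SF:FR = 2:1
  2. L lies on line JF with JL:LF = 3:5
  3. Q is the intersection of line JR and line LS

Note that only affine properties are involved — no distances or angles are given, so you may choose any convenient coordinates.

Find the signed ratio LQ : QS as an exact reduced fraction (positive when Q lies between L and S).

Work in coordinates with J = (0, 0), S = (1, 0), R = (0, 1).
1. F lies on line SR with SF:FR = 2:1 ⇒ F = (1/3, 2/3)
2. L lies on line JF with JL:LF = 3:5 ⇒ L = (1/8, 1/4)
3. Q is the intersection of line JR and line LS ⇒ Q = (0, 2/7)
Q = L + t·(S−L) with t = -1/7, so LQ:QS = t:(1−t) = -1/7:8/7

LQ:QS = -1/8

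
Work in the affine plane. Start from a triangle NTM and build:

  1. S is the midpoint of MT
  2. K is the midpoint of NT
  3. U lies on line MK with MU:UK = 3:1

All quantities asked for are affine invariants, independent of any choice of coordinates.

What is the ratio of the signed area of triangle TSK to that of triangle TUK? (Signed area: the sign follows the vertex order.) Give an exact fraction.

[TSK]:[TUK] = 2

Work in coordinates with N = (0, 0), T = (1, 0), M = (0, 1).
1. S is the midpoint of MT ⇒ S = (1/2, 1/2)
2. K is the midpoint of NT ⇒ K = (1/2, 0)
3. U lies on line MK with MU:UK = 3:1 ⇒ U = (3/8, 1/4)
2·[TSK] = 1/4, 2·[TUK] = 1/8
[TSK]:[TUK] = 1/4:1/8 = 2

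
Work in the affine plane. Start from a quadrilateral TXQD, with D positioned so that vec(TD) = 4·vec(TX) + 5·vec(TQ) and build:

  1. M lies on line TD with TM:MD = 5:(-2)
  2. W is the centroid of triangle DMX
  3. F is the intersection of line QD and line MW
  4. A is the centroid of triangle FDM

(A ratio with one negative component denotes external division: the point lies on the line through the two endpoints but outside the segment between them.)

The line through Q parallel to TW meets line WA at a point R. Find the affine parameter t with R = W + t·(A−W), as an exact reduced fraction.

t = 21/10

Set T = (0, 0), X = (1, 0), Q = (0, 1), D = (4, 5); any affine frame gives the same invariant.
1. M lies on line TD with TM:MD = 5:(-2) ⇒ M = (20/3, 25/3)
2. W is the centroid of triangle DMX ⇒ W = (35/9, 40/9)
3. F is the intersection of line QD and line MW ⇒ F = (5, 6)
4. A is the centroid of triangle FDM ⇒ A = (47/9, 58/9)
through Q parallel to TW: direction (35/9, 40/9); meets WA at R = (301/45, 389/45)
R = W + t·(A−W) with t = 21/10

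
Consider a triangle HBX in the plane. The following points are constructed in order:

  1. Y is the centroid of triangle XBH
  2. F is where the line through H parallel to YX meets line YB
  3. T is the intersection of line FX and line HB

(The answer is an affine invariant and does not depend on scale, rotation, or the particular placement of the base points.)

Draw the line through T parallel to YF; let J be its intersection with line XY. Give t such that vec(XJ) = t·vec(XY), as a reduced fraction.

t = 3

Choose coordinates H = (0, 0), B = (1, 0), X = (0, 1).
1. Y is the centroid of triangle XBH ⇒ Y = (1/3, 1/3)
2. F is where the line through H parallel to YX meets line YB ⇒ F = (-1/3, 2/3)
3. T is the intersection of line FX and line HB ⇒ T = (-1, 0)
through T parallel to YF: direction (-2/3, 1/3); meets XY at J = (1, -1)
J = X + t·(Y−X) with t = 3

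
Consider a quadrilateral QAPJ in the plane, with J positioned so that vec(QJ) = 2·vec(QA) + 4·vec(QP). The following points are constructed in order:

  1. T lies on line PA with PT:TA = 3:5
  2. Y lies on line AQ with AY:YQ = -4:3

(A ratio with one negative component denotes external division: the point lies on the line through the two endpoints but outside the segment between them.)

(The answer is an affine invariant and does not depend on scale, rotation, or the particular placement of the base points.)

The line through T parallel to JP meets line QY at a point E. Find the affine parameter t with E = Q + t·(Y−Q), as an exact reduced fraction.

Choose coordinates Q = (0, 0), A = (1, 0), P = (0, 1), J = (2, 4).
1. T lies on line PA with PT:TA = 3:5 ⇒ T = (3/8, 5/8)
2. Y lies on line AQ with AY:YQ = -4:3 ⇒ Y = (-3, 0)
through T parallel to JP: direction (-2, -3); meets QY at E = (-1/24, 0)
E = Q + t·(Y−Q) with t = 1/72

t = 1/72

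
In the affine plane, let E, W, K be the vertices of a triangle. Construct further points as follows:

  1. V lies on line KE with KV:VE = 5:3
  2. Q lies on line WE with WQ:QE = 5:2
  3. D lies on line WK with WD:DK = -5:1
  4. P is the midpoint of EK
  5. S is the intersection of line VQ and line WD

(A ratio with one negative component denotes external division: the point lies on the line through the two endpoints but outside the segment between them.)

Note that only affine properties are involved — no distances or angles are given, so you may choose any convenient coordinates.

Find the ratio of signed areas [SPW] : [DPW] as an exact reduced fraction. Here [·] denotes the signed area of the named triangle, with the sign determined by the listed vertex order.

Choose coordinates E = (0, 0), W = (1, 0), K = (0, 1).
1. V lies on line KE with KV:VE = 5:3 ⇒ V = (0, 3/8)
2. Q lies on line WE with WQ:QE = 5:2 ⇒ Q = (2/7, 0)
3. D lies on line WK with WD:DK = -5:1 ⇒ D = (-1/4, 5/4)
4. P is the midpoint of EK ⇒ P = (0, 1/2)
5. S is the intersection of line VQ and line WD ⇒ S = (-2, 3)
2·[SPW] = 3/2, 2·[DPW] = 5/8
[SPW]:[DPW] = 3/2:5/8 = 12/5

[SPW]:[DPW] = 12/5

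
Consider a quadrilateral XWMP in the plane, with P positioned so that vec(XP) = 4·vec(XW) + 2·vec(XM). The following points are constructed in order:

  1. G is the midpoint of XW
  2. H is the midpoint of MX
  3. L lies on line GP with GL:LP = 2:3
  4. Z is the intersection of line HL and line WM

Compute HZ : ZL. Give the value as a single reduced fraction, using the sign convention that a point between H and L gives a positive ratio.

HZ:ZL = 5/17

Assign X = (0, 0), W = (1, 0), M = (0, 1), P = (4, 2) — the answer is frame-independent, so this choice is without loss of generality.
1. G is the midpoint of XW ⇒ G = (1/2, 0)
2. H is the midpoint of MX ⇒ H = (0, 1/2)
3. L lies on line GP with GL:LP = 2:3 ⇒ L = (19/10, 4/5)
4. Z is the intersection of line HL and line WM ⇒ Z = (19/44, 25/44)
Z = H + t·(L−H) with t = 5/22, so HZ:ZL = t:(1−t) = 5/22:17/22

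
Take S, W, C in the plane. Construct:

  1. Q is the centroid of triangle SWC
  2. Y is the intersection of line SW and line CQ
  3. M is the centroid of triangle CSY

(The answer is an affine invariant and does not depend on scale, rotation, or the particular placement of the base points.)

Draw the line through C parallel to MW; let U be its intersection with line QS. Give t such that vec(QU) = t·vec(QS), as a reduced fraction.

t = -8/7

Assign S = (0, 0), W = (1, 0), C = (0, 1) — the answer is frame-independent, so this choice is without loss of generality.
1. Q is the centroid of triangle SWC ⇒ Q = (1/3, 1/3)
2. Y is the intersection of line SW and line CQ ⇒ Y = (1/2, 0)
3. M is the centroid of triangle CSY ⇒ M = (1/6, 1/3)
through C parallel to MW: direction (5/6, -1/3); meets QS at U = (5/7, 5/7)
U = Q + t·(S−Q) with t = -8/7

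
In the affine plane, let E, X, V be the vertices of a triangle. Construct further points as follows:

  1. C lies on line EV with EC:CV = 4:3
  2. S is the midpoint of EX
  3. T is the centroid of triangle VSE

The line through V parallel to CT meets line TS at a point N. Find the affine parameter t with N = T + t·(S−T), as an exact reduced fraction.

Choose coordinates E = (0, 0), X = (1, 0), V = (0, 1).
1. C lies on line EV with EC:CV = 4:3 ⇒ C = (0, 4/7)
2. S is the midpoint of EX ⇒ S = (1/2, 0)
3. T is the centroid of triangle VSE ⇒ T = (1/6, 1/3)
through V parallel to CT: direction (1/6, -5/21); meets TS at N = (7/6, -2/3)
N = T + t·(S−T) with t = 3

t = 3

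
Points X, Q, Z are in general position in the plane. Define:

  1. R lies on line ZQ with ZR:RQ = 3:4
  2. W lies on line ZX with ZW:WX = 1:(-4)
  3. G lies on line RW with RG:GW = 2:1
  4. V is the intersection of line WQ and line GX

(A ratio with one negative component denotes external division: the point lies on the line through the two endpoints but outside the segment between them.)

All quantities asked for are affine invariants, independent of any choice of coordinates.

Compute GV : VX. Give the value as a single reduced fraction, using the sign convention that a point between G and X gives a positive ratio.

Assign X = (0, 0), Q = (1, 0), Z = (0, 1) — the answer is frame-independent, so this choice is without loss of generality.
1. R lies on line ZQ with ZR:RQ = 3:4 ⇒ R = (3/7, 4/7)
2. W lies on line ZX with ZW:WX = 1:(-4) ⇒ W = (0, 4/3)
3. G lies on line RW with RG:GW = 2:1 ⇒ G = (1/7, 68/63)
4. V is the intersection of line WQ and line GX ⇒ V = (3/20, 17/15)
V = G + t·(X−G) with t = -1/20, so GV:VX = t:(1−t) = -1/20:21/20

GV:VX = -1/21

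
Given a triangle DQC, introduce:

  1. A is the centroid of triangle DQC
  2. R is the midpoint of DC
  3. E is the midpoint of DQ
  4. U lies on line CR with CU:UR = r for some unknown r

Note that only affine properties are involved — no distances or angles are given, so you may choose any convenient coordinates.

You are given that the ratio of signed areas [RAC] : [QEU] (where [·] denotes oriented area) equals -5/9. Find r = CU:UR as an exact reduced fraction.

Work in coordinates with D = (0, 0), Q = (1, 0), C = (0, 1).
1. A is the centroid of triangle DQC ⇒ A = (1/3, 1/3)
2. R is the midpoint of DC ⇒ R = (0, 1/2)
3. E is the midpoint of DQ ⇒ E = (1/2, 0)
4. With CU:UR = r, write λ = r/(r+1) so U = C + λ·(R−C); U is affine-linear in λ
Every point depending on U is an affine combination of U and λ-independent points, so each such coordinate is linear in λ; the λ² term in each signed area is a multiple of (R−C)×(R−C) = 0, so 2·[RAC] and 2·[QEU] are each linear in λ. Evaluating at λ=0 and λ=1:
  2·[RAC] = 1/6,   2·[QEU] = 1/4·λ − 1/2
So [RAC]:[QEU] = (1/6) / (1/4·λ − 1/2). Setting this equal to -5/9:
  1/6 = -5/9·(1/4·λ − 1/2)  ⇒  λ = 4/5
Then r = λ/(1−λ) = (4/5)/(1/5) = 4. Check: with r = 4, U = (0, 3/5) and [RAC]:[QEU] = -5/9 as required.

r = 4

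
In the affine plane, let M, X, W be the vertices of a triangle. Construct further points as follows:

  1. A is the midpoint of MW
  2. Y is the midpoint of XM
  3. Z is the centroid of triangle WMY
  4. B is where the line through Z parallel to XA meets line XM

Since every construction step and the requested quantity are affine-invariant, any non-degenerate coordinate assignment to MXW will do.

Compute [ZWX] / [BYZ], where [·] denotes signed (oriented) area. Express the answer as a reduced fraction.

Work in coordinates with M = (0, 0), X = (1, 0), W = (0, 1).
1. A is the midpoint of MW ⇒ A = (0, 1/2)
2. Y is the midpoint of XM ⇒ Y = (1/2, 0)
3. Z is the centroid of triangle WMY ⇒ Z = (1/6, 1/3)
4. B is where the line through Z parallel to XA meets line XM ⇒ B = (5/6, 0)
2·[ZWX] = -1/2, 2·[BYZ] = -1/9
[ZWX]:[BYZ] = -1/2:-1/9 = 9/2

[ZWX]:[BYZ] = 9/2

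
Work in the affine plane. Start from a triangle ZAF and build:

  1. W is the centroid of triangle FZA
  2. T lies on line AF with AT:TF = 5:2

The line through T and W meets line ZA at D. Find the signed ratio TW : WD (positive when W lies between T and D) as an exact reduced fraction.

Work in coordinates with Z = (0, 0), A = (1, 0), F = (0, 1).
1. W is the centroid of triangle FZA ⇒ W = (1/3, 1/3)
2. T lies on line AF with AT:TF = 5:2 ⇒ T = (2/7, 5/7)
line TW meets ZA at D = (3/8, 0)
W = T + t·(D−T) with t = 8/15, so TW:WD = 8/15:7/15

TW:WD = 8/7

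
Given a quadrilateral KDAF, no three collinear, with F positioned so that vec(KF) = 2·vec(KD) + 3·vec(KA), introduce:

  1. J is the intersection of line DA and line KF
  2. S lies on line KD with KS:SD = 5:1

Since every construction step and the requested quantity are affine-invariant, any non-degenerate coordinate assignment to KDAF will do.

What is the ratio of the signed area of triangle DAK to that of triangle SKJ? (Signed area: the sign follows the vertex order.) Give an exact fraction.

[DAK]:[SKJ] = -2

Work in coordinates with K = (0, 0), D = (1, 0), A = (0, 1), F = (2, 3).
1. J is the intersection of line DA and line KF ⇒ J = (2/5, 3/5)
2. S lies on line KD with KS:SD = 5:1 ⇒ S = (5/6, 0)
2·[DAK] = 1, 2·[SKJ] = -1/2
[DAK]:[SKJ] = 1:-1/2 = -2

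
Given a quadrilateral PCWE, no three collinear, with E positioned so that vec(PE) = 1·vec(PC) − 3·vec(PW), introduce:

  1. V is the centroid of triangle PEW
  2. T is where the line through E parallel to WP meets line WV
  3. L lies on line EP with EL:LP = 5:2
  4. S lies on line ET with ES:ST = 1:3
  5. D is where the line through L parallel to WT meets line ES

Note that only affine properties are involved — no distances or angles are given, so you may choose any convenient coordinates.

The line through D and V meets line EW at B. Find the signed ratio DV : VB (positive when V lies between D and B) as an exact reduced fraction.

DV:VB = 23/7

Assign P = (0, 0), C = (1, 0), W = (0, 1), E = (1, -3) — the answer is frame-independent, so this choice is without loss of generality.
1. V is the centroid of triangle PEW ⇒ V = (1/3, -2/3)
2. T is where the line through E parallel to WP meets line WV ⇒ T = (1, -4)
3. L lies on line EP with EL:LP = 5:2 ⇒ L = (2/7, -6/7)
4. S lies on line ET with ES:ST = 1:3 ⇒ S = (1, -13/4)
5. D is where the line through L parallel to WT meets line ES ⇒ D = (1, -31/7)
line DV meets EW at B = (3/23, 11/23)
V = D + t·(B−D) with t = 23/30, so DV:VB = 23/30:7/30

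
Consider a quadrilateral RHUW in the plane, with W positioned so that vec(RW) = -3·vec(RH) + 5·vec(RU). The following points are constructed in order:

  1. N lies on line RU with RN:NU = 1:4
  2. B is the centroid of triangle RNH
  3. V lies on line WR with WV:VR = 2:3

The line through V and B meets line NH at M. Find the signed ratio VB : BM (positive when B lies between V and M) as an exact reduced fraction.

VB:BM = -188/5

Work in coordinates with R = (0, 0), H = (1, 0), U = (0, 1), W = (-3, 5).
1. N lies on line RU with RN:NU = 1:4 ⇒ N = (0, 1/5)
2. B is the centroid of triangle RNH ⇒ B = (1/3, 1/15)
3. V lies on line WR with WV:VR = 2:3 ⇒ V = (-9/5, 3)
line VB meets NH at M = (13/47, 34/235)
B = V + t·(M−V) with t = 188/183, so VB:BM = 188/183:-5/183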